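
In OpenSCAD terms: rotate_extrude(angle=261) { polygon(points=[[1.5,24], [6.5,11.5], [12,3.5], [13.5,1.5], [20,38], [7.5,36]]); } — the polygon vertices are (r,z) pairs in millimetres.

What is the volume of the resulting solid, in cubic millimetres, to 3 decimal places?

Volume = 19199.870 mm³

Profile (r,z), 6 vertices: (1.5,24) (6.5,11.5) (12,3.5) (13.5,1.5) (20,38) (7.5,36)
edge 0: (1.5,24)→(6.5,11.5)  cross = 1.5·11.5 − 6.5·24 = -138.7500; (r_i+r_j)·cross = 8·-138.7500 = -1110.0000
edge 1: (6.5,11.5)→(12,3.5)  cross = 6.5·3.5 − 12·11.5 = -115.2500; (r_i+r_j)·cross = 18.5·-115.2500 = -2132.1250
edge 2: (12,3.5)→(13.5,1.5)  cross = 12·1.5 − 13.5·3.5 = -29.2500; (r_i+r_j)·cross = 25.5·-29.2500 = -745.8750
edge 3: (13.5,1.5)→(20,38)  cross = 13.5·38 − 20·1.5 = 483.0000; (r_i+r_j)·cross = 33.5·483.0000 = 16180.5000
edge 4: (20,38)→(7.5,36)  cross = 20·36 − 7.5·38 = 435.0000; (r_i+r_j)·cross = 27.5·435.0000 = 11962.5000
edge 5: (7.5,36)→(1.5,24)  cross = 7.5·24 − 1.5·36 = 126.0000; (r_i+r_j)·cross = 9·126.0000 = 1134.0000
Σcross = 760.7500 → A = |Σcross|/2 = 380.3750 mm²
Σ(r_i+r_j)·cross = 25289.0000 → first moment M = |Σ|/6 = 4214.8333
R_c = M/A = 4214.8333/380.3750 = 11.0807 mm
θ = 261° = 4.555309 rad
V = θ·R_c·A = 4.555309·11.0807·380.3750 = 19199.870 mm³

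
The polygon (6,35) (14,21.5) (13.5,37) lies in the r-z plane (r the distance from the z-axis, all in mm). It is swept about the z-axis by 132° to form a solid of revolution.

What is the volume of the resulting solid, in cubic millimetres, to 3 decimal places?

Volume = 1508.196 mm³

Profile (r,z), 3 vertices: (6,35) (14,21.5) (13.5,37)
edge 0: (6,35)→(14,21.5)  cross = 6·21.5 − 14·35 = -361.0000; (r_i+r_j)·cross = 20·-361.0000 = -7220.0000
edge 1: (14,21.5)→(13.5,37)  cross = 14·37 − 13.5·21.5 = 227.7500; (r_i+r_j)·cross = 27.5·227.7500 = 6263.1250
edge 2: (13.5,37)→(6,35)  cross = 13.5·35 − 6·37 = 250.5000; (r_i+r_j)·cross = 19.5·250.5000 = 4884.7500
Σcross = 117.2500 → A = |Σcross|/2 = 58.6250 mm²
Σ(r_i+r_j)·cross = 3927.8750 → first moment M = |Σ|/6 = 654.6458
R_c = M/A = 654.6458/58.6250 = 11.1667 mm
θ = 132° = 2.303835 rad
V = θ·R_c·A = 2.303835·11.1667·58.6250 = 1508.196 mm³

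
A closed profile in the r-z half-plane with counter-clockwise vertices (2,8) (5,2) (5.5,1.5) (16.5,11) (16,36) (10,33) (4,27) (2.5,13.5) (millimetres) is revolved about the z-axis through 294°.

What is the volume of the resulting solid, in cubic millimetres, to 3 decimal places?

Volume = 17329.575 mm³

Profile (r,z), 8 vertices: (2,8) (5,2) (5.5,1.5) (16.5,11) (16,36) (10,33) (4,27) (2.5,13.5)
edge 0: (2,8)→(5,2)  cross = 2·2 − 5·8 = -36.0000; (r_i+r_j)·cross = 7·-36.0000 = -252.0000
edge 1: (5,2)→(5.5,1.5)  cross = 5·1.5 − 5.5·2 = -3.5000; (r_i+r_j)·cross = 10.5·-3.5000 = -36.7500
edge 2: (5.5,1.5)→(16.5,11)  cross = 5.5·11 − 16.5·1.5 = 35.7500; (r_i+r_j)·cross = 22·35.7500 = 786.5000
edge 3: (16.5,11)→(16,36)  cross = 16.5·36 − 16·11 = 418.0000; (r_i+r_j)·cross = 32.5·418.0000 = 13585.0000
edge 4: (16,36)→(10,33)  cross = 16·33 − 10·36 = 168.0000; (r_i+r_j)·cross = 26·168.0000 = 4368.0000
edge 5: (10,33)→(4,27)  cross = 10·27 − 4·33 = 138.0000; (r_i+r_j)·cross = 14·138.0000 = 1932.0000
edge 6: (4,27)→(2.5,13.5)  cross = 4·13.5 − 2.5·27 = -13.5000; (r_i+r_j)·cross = 6.5·-13.5000 = -87.7500
edge 7: (2.5,13.5)→(2,8)  cross = 2.5·8 − 2·13.5 = -7.0000; (r_i+r_j)·cross = 4.5·-7.0000 = -31.5000
Σcross = 699.7500 → A = |Σcross|/2 = 349.8750 mm²
Σ(r_i+r_j)·cross = 20263.5000 → first moment M = |Σ|/6 = 3377.2500
R_c = M/A = 3377.2500/349.8750 = 9.6527 mm
θ = 294° = 5.131268 rad
V = θ·R_c·A = 5.131268·9.6527·349.8750 = 17329.575 mm³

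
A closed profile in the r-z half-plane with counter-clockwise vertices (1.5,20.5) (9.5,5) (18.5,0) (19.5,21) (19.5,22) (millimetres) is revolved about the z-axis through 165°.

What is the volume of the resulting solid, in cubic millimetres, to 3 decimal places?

Volume = 8915.600 mm³

Profile (r,z), 5 vertices: (1.5,20.5) (9.5,5) (18.5,0) (19.5,21) (19.5,22)
edge 0: (1.5,20.5)→(9.5,5)  cross = 1.5·5 − 9.5·20.5 = -187.2500; (r_i+r_j)·cross = 11·-187.2500 = -2059.7500
edge 1: (9.5,5)→(18.5,0)  cross = 9.5·0 − 18.5·5 = -92.5000; (r_i+r_j)·cross = 28·-92.5000 = -2590.0000
edge 2: (18.5,0)→(19.5,21)  cross = 18.5·21 − 19.5·0 = 388.5000; (r_i+r_j)·cross = 38·388.5000 = 14763.0000
edge 3: (19.5,21)→(19.5,22)  cross = 19.5·22 − 19.5·21 = 19.5000; (r_i+r_j)·cross = 39·19.5000 = 760.5000
edge 4: (19.5,22)→(1.5,20.5)  cross = 19.5·20.5 − 1.5·22 = 366.7500; (r_i+r_j)·cross = 21·366.7500 = 7701.7500
Σcross = 495.0000 → A = |Σcross|/2 = 247.5000 mm²
Σ(r_i+r_j)·cross = 18575.5000 → first moment M = |Σ|/6 = 3095.9167
R_c = M/A = 3095.9167/247.5000 = 12.5088 mm
θ = 165° = 2.879793 rad
V = θ·R_c·A = 2.879793·12.5088·247.5000 = 8915.600 mm³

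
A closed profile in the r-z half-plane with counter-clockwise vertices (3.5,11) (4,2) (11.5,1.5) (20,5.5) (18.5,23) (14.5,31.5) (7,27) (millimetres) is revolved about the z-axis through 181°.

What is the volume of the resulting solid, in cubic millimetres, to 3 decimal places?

Volume = 13698.150 mm³

Profile (r,z), 7 vertices: (3.5,11) (4,2) (11.5,1.5) (20,5.5) (18.5,23) (14.5,31.5) (7,27)
edge 0: (3.5,11)→(4,2)  cross = 3.5·2 − 4·11 = -37.0000; (r_i+r_j)·cross = 7.5·-37.0000 = -277.5000
edge 1: (4,2)→(11.5,1.5)  cross = 4·1.5 − 11.5·2 = -17.0000; (r_i+r_j)·cross = 15.5·-17.0000 = -263.5000
edge 2: (11.5,1.5)→(20,5.5)  cross = 11.5·5.5 − 20·1.5 = 33.2500; (r_i+r_j)·cross = 31.5·33.2500 = 1047.3750
edge 3: (20,5.5)→(18.5,23)  cross = 20·23 − 18.5·5.5 = 358.2500; (r_i+r_j)·cross = 38.5·358.2500 = 13792.6250
edge 4: (18.5,23)→(14.5,31.5)  cross = 18.5·31.5 − 14.5·23 = 249.2500; (r_i+r_j)·cross = 33·249.2500 = 8225.2500
edge 5: (14.5,31.5)→(7,27)  cross = 14.5·27 − 7·31.5 = 171.0000; (r_i+r_j)·cross = 21.5·171.0000 = 3676.5000
edge 6: (7,27)→(3.5,11)  cross = 7·11 − 3.5·27 = -17.5000; (r_i+r_j)·cross = 10.5·-17.5000 = -183.7500
Σcross = 740.2500 → A = |Σcross|/2 = 370.1250 mm²
Σ(r_i+r_j)·cross = 26017.0000 → first moment M = |Σ|/6 = 4336.1667
R_c = M/A = 4336.1667/370.1250 = 11.7154 mm
θ = 181° = 3.159046 rad
V = θ·R_c·A = 3.159046·11.7154·370.1250 = 13698.150 mm³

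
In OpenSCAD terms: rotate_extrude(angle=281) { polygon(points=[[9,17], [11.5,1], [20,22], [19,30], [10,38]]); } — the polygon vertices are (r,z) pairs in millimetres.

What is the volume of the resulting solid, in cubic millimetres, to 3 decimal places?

Profile (r,z), 5 vertices: (9,17) (11.5,1) (20,22) (19,30) (10,38)
edge 0: (9,17)→(11.5,1)  cross = 9·1 − 11.5·17 = -186.5000; (r_i+r_j)·cross = 20.5·-186.5000 = -3823.2500
edge 1: (11.5,1)→(20,22)  cross = 11.5·22 − 20·1 = 233.0000; (r_i+r_j)·cross = 31.5·233.0000 = 7339.5000
edge 2: (20,22)→(19,30)  cross = 20·30 − 19·22 = 182.0000; (r_i+r_j)·cross = 39·182.0000 = 7098.0000
edge 3: (19,30)→(10,38)  cross = 19·38 − 10·30 = 422.0000; (r_i+r_j)·cross = 29·422.0000 = 12238.0000
edge 4: (10,38)→(9,17)  cross = 10·17 − 9·38 = -172.0000; (r_i+r_j)·cross = 19·-172.0000 = -3268.0000
Σcross = 478.5000 → A = |Σcross|/2 = 239.2500 mm²
Σ(r_i+r_j)·cross = 19584.2500 → first moment M = |Σ|/6 = 3264.0417
R_c = M/A = 3264.0417/239.2500 = 13.6428 mm
θ = 281° = 4.904375 rad
V = θ·R_c·A = 4.904375·13.6428·239.2500 = 16008.085 mm³

Volume = 16008.085 mm³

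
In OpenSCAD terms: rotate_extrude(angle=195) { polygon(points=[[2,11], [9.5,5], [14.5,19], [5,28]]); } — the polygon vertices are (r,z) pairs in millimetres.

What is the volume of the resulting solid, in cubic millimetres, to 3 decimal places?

Profile (r,z), 4 vertices: (2,11) (9.5,5) (14.5,19) (5,28)
edge 0: (2,11)→(9.5,5)  cross = 2·5 − 9.5·11 = -94.5000; (r_i+r_j)·cross = 11.5·-94.5000 = -1086.7500
edge 1: (9.5,5)→(14.5,19)  cross = 9.5·19 − 14.5·5 = 108.0000; (r_i+r_j)·cross = 24·108.0000 = 2592.0000
edge 2: (14.5,19)→(5,28)  cross = 14.5·28 − 5·19 = 311.0000; (r_i+r_j)·cross = 19.5·311.0000 = 6064.5000
edge 3: (5,28)→(2,11)  cross = 5·11 − 2·28 = -1.0000; (r_i+r_j)·cross = 7·-1.0000 = -7.0000
Σcross = 323.5000 → A = |Σcross|/2 = 161.7500 mm²
Σ(r_i+r_j)·cross = 7562.7500 → first moment M = |Σ|/6 = 1260.4583
R_c = M/A = 1260.4583/161.7500 = 7.7926 mm
θ = 195° = 3.403392 rad
V = θ·R_c·A = 3.403392·7.7926·161.7500 = 4289.834 mm³

Volume = 4289.834 mm³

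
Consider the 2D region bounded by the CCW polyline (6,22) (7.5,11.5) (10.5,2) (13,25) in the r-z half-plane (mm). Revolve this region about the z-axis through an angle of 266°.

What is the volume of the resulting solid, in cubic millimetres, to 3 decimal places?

Volume = 3824.128 mm³

Profile (r,z), 4 vertices: (6,22) (7.5,11.5) (10.5,2) (13,25)
edge 0: (6,22)→(7.5,11.5)  cross = 6·11.5 − 7.5·22 = -96.0000; (r_i+r_j)·cross = 13.5·-96.0000 = -1296.0000
edge 1: (7.5,11.5)→(10.5,2)  cross = 7.5·2 − 10.5·11.5 = -105.7500; (r_i+r_j)·cross = 18·-105.7500 = -1903.5000
edge 2: (10.5,2)→(13,25)  cross = 10.5·25 − 13·2 = 236.5000; (r_i+r_j)·cross = 23.5·236.5000 = 5557.7500
edge 3: (13,25)→(6,22)  cross = 13·22 − 6·25 = 136.0000; (r_i+r_j)·cross = 19·136.0000 = 2584.0000
Σcross = 170.7500 → A = |Σcross|/2 = 85.3750 mm²
Σ(r_i+r_j)·cross = 4942.2500 → first moment M = |Σ|/6 = 823.7083
R_c = M/A = 823.7083/85.3750 = 9.6481 mm
θ = 266° = 4.642576 rad
V = θ·R_c·A = 4.642576·9.6481·85.3750 = 3824.128 mm³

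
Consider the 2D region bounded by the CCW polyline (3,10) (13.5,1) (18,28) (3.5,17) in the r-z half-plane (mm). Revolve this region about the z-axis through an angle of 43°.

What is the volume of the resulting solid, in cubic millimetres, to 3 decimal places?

Volume = 1692.359 mm³

Profile (r,z), 4 vertices: (3,10) (13.5,1) (18,28) (3.5,17)
edge 0: (3,10)→(13.5,1)  cross = 3·1 − 13.5·10 = -132.0000; (r_i+r_j)·cross = 16.5·-132.0000 = -2178.0000
edge 1: (13.5,1)→(18,28)  cross = 13.5·28 − 18·1 = 360.0000; (r_i+r_j)·cross = 31.5·360.0000 = 11340.0000
edge 2: (18,28)→(3.5,17)  cross = 18·17 − 3.5·28 = 208.0000; (r_i+r_j)·cross = 21.5·208.0000 = 4472.0000
edge 3: (3.5,17)→(3,10)  cross = 3.5·10 − 3·17 = -16.0000; (r_i+r_j)·cross = 6.5·-16.0000 = -104.0000
Σcross = 420.0000 → A = |Σcross|/2 = 210.0000 mm²
Σ(r_i+r_j)·cross = 13530.0000 → first moment M = |Σ|/6 = 2255.0000
R_c = M/A = 2255.0000/210.0000 = 10.7381 mm
θ = 43° = 0.750492 rad
V = θ·R_c·A = 0.750492·10.7381·210.0000 = 1692.359 mm³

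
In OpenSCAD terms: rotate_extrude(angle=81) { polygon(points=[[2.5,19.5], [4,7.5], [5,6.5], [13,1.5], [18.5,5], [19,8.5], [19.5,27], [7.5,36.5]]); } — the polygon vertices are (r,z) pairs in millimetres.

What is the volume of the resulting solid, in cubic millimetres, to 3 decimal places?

Profile (r,z), 8 vertices: (2.5,19.5) (4,7.5) (5,6.5) (13,1.5) (18.5,5) (19,8.5) (19.5,27) (7.5,36.5)
edge 0: (2.5,19.5)→(4,7.5)  cross = 2.5·7.5 − 4·19.5 = -59.2500; (r_i+r_j)·cross = 6.5·-59.2500 = -385.1250
edge 1: (4,7.5)→(5,6.5)  cross = 4·6.5 − 5·7.5 = -11.5000; (r_i+r_j)·cross = 9·-11.5000 = -103.5000
edge 2: (5,6.5)→(13,1.5)  cross = 5·1.5 − 13·6.5 = -77.0000; (r_i+r_j)·cross = 18·-77.0000 = -1386.0000
edge 3: (13,1.5)→(18.5,5)  cross = 13·5 − 18.5·1.5 = 37.2500; (r_i+r_j)·cross = 31.5·37.2500 = 1173.3750
edge 4: (18.5,5)→(19,8.5)  cross = 18.5·8.5 − 19·5 = 62.2500; (r_i+r_j)·cross = 37.5·62.2500 = 2334.3750
edge 5: (19,8.5)→(19.5,27)  cross = 19·27 − 19.5·8.5 = 347.2500; (r_i+r_j)·cross = 38.5·347.2500 = 13369.1250
edge 6: (19.5,27)→(7.5,36.5)  cross = 19.5·36.5 − 7.5·27 = 509.2500; (r_i+r_j)·cross = 27·509.2500 = 13749.7500
edge 7: (7.5,36.5)→(2.5,19.5)  cross = 7.5·19.5 − 2.5·36.5 = 55.0000; (r_i+r_j)·cross = 10·55.0000 = 550.0000
Σcross = 863.2500 → A = |Σcross|/2 = 431.6250 mm²
Σ(r_i+r_j)·cross = 29302.0000 → first moment M = |Σ|/6 = 4883.6667
R_c = M/A = 4883.6667/431.6250 = 11.3146 mm
θ = 81° = 1.413717 rad
V = θ·R_c·A = 1.413717·11.3146·431.6250 = 6904.121 mm³

Volume = 6904.121 mm³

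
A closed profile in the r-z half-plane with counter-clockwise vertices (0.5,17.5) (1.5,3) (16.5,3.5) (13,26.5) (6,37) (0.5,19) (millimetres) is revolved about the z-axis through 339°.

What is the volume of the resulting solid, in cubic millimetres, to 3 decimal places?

Volume = 17206.282 mm³

Profile (r,z), 6 vertices: (0.5,17.5) (1.5,3) (16.5,3.5) (13,26.5) (6,37) (0.5,19)
edge 0: (0.5,17.5)→(1.5,3)  cross = 0.5·3 − 1.5·17.5 = -24.7500; (r_i+r_j)·cross = 2·-24.7500 = -49.5000
edge 1: (1.5,3)→(16.5,3.5)  cross = 1.5·3.5 − 16.5·3 = -44.2500; (r_i+r_j)·cross = 18·-44.2500 = -796.5000
edge 2: (16.5,3.5)→(13,26.5)  cross = 16.5·26.5 − 13·3.5 = 391.7500; (r_i+r_j)·cross = 29.5·391.7500 = 11556.6250
edge 3: (13,26.5)→(6,37)  cross = 13·37 − 6·26.5 = 322.0000; (r_i+r_j)·cross = 19·322.0000 = 6118.0000
edge 4: (6,37)→(0.5,19)  cross = 6·19 − 0.5·37 = 95.5000; (r_i+r_j)·cross = 6.5·95.5000 = 620.7500
edge 5: (0.5,19)→(0.5,17.5)  cross = 0.5·17.5 − 0.5·19 = -0.7500; (r_i+r_j)·cross = 1·-0.7500 = -0.7500
Σcross = 739.5000 → A = |Σcross|/2 = 369.7500 mm²
Σ(r_i+r_j)·cross = 17448.6250 → first moment M = |Σ|/6 = 2908.1042
R_c = M/A = 2908.1042/369.7500 = 7.8651 mm
θ = 339° = 5.916666 rad
V = θ·R_c·A = 5.916666·7.8651·369.7500 = 17206.282 mm³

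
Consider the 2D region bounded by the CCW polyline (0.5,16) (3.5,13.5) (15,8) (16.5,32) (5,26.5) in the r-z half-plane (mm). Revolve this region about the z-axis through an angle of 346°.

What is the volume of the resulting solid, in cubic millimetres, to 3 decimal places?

Volume = 13954.499 mm³

Profile (r,z), 5 vertices: (0.5,16) (3.5,13.5) (15,8) (16.5,32) (5,26.5)
edge 0: (0.5,16)→(3.5,13.5)  cross = 0.5·13.5 − 3.5·16 = -49.2500; (r_i+r_j)·cross = 4·-49.2500 = -197.0000
edge 1: (3.5,13.5)→(15,8)  cross = 3.5·8 − 15·13.5 = -174.5000; (r_i+r_j)·cross = 18.5·-174.5000 = -3228.2500
edge 2: (15,8)→(16.5,32)  cross = 15·32 − 16.5·8 = 348.0000; (r_i+r_j)·cross = 31.5·348.0000 = 10962.0000
edge 3: (16.5,32)→(5,26.5)  cross = 16.5·26.5 − 5·32 = 277.2500; (r_i+r_j)·cross = 21.5·277.2500 = 5960.8750
edge 4: (5,26.5)→(0.5,16)  cross = 5·16 − 0.5·26.5 = 66.7500; (r_i+r_j)·cross = 5.5·66.7500 = 367.1250
Σcross = 468.2500 → A = |Σcross|/2 = 234.1250 mm²
Σ(r_i+r_j)·cross = 13864.7500 → first moment M = |Σ|/6 = 2310.7917
R_c = M/A = 2310.7917/234.1250 = 9.8699 mm
θ = 346° = 6.038839 rad
V = θ·R_c·A = 6.038839·9.8699·234.1250 = 13954.499 mm³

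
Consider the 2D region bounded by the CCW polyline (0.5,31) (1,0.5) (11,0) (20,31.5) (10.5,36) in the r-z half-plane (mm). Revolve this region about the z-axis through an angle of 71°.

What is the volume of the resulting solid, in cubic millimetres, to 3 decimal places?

Volume = 5345.839 mm³

Profile (r,z), 5 vertices: (0.5,31) (1,0.5) (11,0) (20,31.5) (10.5,36)
edge 0: (0.5,31)→(1,0.5)  cross = 0.5·0.5 − 1·31 = -30.7500; (r_i+r_j)·cross = 1.5·-30.7500 = -46.1250
edge 1: (1,0.5)→(11,0)  cross = 1·0 − 11·0.5 = -5.5000; (r_i+r_j)·cross = 12·-5.5000 = -66.0000
edge 2: (11,0)→(20,31.5)  cross = 11·31.5 − 20·0 = 346.5000; (r_i+r_j)·cross = 31·346.5000 = 10741.5000
edge 3: (20,31.5)→(10.5,36)  cross = 20·36 − 10.5·31.5 = 389.2500; (r_i+r_j)·cross = 30.5·389.2500 = 11872.1250
edge 4: (10.5,36)→(0.5,31)  cross = 10.5·31 − 0.5·36 = 307.5000; (r_i+r_j)·cross = 11·307.5000 = 3382.5000
Σcross = 1007.0000 → A = |Σcross|/2 = 503.5000 mm²
Σ(r_i+r_j)·cross = 25884.0000 → first moment M = |Σ|/6 = 4314.0000
R_c = M/A = 4314.0000/503.5000 = 8.5680 mm
θ = 71° = 1.239184 rad
V = θ·R_c·A = 1.239184·8.5680·503.5000 = 5345.839 mm³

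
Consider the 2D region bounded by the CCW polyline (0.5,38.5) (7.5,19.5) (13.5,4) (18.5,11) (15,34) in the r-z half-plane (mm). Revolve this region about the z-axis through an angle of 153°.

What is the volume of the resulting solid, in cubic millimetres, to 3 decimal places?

Volume = 8672.196 mm³

Profile (r,z), 5 vertices: (0.5,38.5) (7.5,19.5) (13.5,4) (18.5,11) (15,34)
edge 0: (0.5,38.5)→(7.5,19.5)  cross = 0.5·19.5 − 7.5·38.5 = -279.0000; (r_i+r_j)·cross = 8·-279.0000 = -2232.0000
edge 1: (7.5,19.5)→(13.5,4)  cross = 7.5·4 − 13.5·19.5 = -233.2500; (r_i+r_j)·cross = 21·-233.2500 = -4898.2500
edge 2: (13.5,4)→(18.5,11)  cross = 13.5·11 − 18.5·4 = 74.5000; (r_i+r_j)·cross = 32·74.5000 = 2384.0000
edge 3: (18.5,11)→(15,34)  cross = 18.5·34 − 15·11 = 464.0000; (r_i+r_j)·cross = 33.5·464.0000 = 15544.0000
edge 4: (15,34)→(0.5,38.5)  cross = 15·38.5 − 0.5·34 = 560.5000; (r_i+r_j)·cross = 15.5·560.5000 = 8687.7500
Σcross = 586.7500 → A = |Σcross|/2 = 293.3750 mm²
Σ(r_i+r_j)·cross = 19485.5000 → first moment M = |Σ|/6 = 3247.5833
R_c = M/A = 3247.5833/293.3750 = 11.0697 mm
θ = 153° = 2.670354 rad
V = θ·R_c·A = 2.670354·11.0697·293.3750 = 8672.196 mm³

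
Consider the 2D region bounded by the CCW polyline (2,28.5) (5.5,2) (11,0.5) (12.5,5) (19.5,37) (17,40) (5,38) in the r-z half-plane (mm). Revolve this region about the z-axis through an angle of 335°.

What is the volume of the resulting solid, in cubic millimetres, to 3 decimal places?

Profile (r,z), 7 vertices: (2,28.5) (5.5,2) (11,0.5) (12.5,5) (19.5,37) (17,40) (5,38)
edge 0: (2,28.5)→(5.5,2)  cross = 2·2 − 5.5·28.5 = -152.7500; (r_i+r_j)·cross = 7.5·-152.7500 = -1145.6250
edge 1: (5.5,2)→(11,0.5)  cross = 5.5·0.5 − 11·2 = -19.2500; (r_i+r_j)·cross = 16.5·-19.2500 = -317.6250
edge 2: (11,0.5)→(12.5,5)  cross = 11·5 − 12.5·0.5 = 48.7500; (r_i+r_j)·cross = 23.5·48.7500 = 1145.6250
edge 3: (12.5,5)→(19.5,37)  cross = 12.5·37 − 19.5·5 = 365.0000; (r_i+r_j)·cross = 32·365.0000 = 11680.0000
edge 4: (19.5,37)→(17,40)  cross = 19.5·40 − 17·37 = 151.0000; (r_i+r_j)·cross = 36.5·151.0000 = 5511.5000
edge 5: (17,40)→(5,38)  cross = 17·38 − 5·40 = 446.0000; (r_i+r_j)·cross = 22·446.0000 = 9812.0000
edge 6: (5,38)→(2,28.5)  cross = 5·28.5 − 2·38 = 66.5000; (r_i+r_j)·cross = 7·66.5000 = 465.5000
Σcross = 905.2500 → A = |Σcross|/2 = 452.6250 mm²
Σ(r_i+r_j)·cross = 27151.3750 → first moment M = |Σ|/6 = 4525.2292
R_c = M/A = 4525.2292/452.6250 = 9.9977 mm
θ = 335° = 5.846853 rad
V = θ·R_c·A = 5.846853·9.9977·452.6250 = 26458.350 mm³

Volume = 26458.350 mm³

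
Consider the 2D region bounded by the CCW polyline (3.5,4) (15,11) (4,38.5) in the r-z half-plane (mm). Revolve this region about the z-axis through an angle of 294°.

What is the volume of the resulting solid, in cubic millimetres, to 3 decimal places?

Profile (r,z), 3 vertices: (3.5,4) (15,11) (4,38.5)
edge 0: (3.5,4)→(15,11)  cross = 3.5·11 − 15·4 = -21.5000; (r_i+r_j)·cross = 18.5·-21.5000 = -397.7500
edge 1: (15,11)→(4,38.5)  cross = 15·38.5 − 4·11 = 533.5000; (r_i+r_j)·cross = 19·533.5000 = 10136.5000
edge 2: (4,38.5)→(3.5,4)  cross = 4·4 − 3.5·38.5 = -118.7500; (r_i+r_j)·cross = 7.5·-118.7500 = -890.6250
Σcross = 393.2500 → A = |Σcross|/2 = 196.6250 mm²
Σ(r_i+r_j)·cross = 8848.1250 → first moment M = |Σ|/6 = 1474.6875
R_c = M/A = 1474.6875/196.6250 = 7.5000 mm
θ = 294° = 5.131268 rad
V = θ·R_c·A = 5.131268·7.5000·196.6250 = 7567.017 mm³

Volume = 7567.017 mm³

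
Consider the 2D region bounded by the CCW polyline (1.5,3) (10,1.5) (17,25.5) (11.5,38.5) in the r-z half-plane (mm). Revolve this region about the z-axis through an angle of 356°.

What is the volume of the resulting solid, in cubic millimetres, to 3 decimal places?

Volume = 16435.146 mm³

Profile (r,z), 4 vertices: (1.5,3) (10,1.5) (17,25.5) (11.5,38.5)
edge 0: (1.5,3)→(10,1.5)  cross = 1.5·1.5 − 10·3 = -27.7500; (r_i+r_j)·cross = 11.5·-27.7500 = -319.1250
edge 1: (10,1.5)→(17,25.5)  cross = 10·25.5 − 17·1.5 = 229.5000; (r_i+r_j)·cross = 27·229.5000 = 6196.5000
edge 2: (17,25.5)→(11.5,38.5)  cross = 17·38.5 − 11.5·25.5 = 361.2500; (r_i+r_j)·cross = 28.5·361.2500 = 10295.6250
edge 3: (11.5,38.5)→(1.5,3)  cross = 11.5·3 − 1.5·38.5 = -23.2500; (r_i+r_j)·cross = 13·-23.2500 = -302.2500
Σcross = 539.7500 → A = |Σcross|/2 = 269.8750 mm²
Σ(r_i+r_j)·cross = 15870.7500 → first moment M = |Σ|/6 = 2645.1250
R_c = M/A = 2645.1250/269.8750 = 9.8013 mm
θ = 356° = 6.213372 rad
V = θ·R_c·A = 6.213372·9.8013·269.8750 = 16435.146 mm³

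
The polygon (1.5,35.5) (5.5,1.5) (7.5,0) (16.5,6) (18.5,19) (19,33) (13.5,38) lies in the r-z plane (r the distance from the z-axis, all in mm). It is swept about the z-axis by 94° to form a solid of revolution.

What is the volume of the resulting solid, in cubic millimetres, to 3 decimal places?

Volume = 8571.228 mm³

Profile (r,z), 7 vertices: (1.5,35.5) (5.5,1.5) (7.5,0) (16.5,6) (18.5,19) (19,33) (13.5,38)
edge 0: (1.5,35.5)→(5.5,1.5)  cross = 1.5·1.5 − 5.5·35.5 = -193.0000; (r_i+r_j)·cross = 7·-193.0000 = -1351.0000
edge 1: (5.5,1.5)→(7.5,0)  cross = 5.5·0 − 7.5·1.5 = -11.2500; (r_i+r_j)·cross = 13·-11.2500 = -146.2500
edge 2: (7.5,0)→(16.5,6)  cross = 7.5·6 − 16.5·0 = 45.0000; (r_i+r_j)·cross = 24·45.0000 = 1080.0000
edge 3: (16.5,6)→(18.5,19)  cross = 16.5·19 − 18.5·6 = 202.5000; (r_i+r_j)·cross = 35·202.5000 = 7087.5000
edge 4: (18.5,19)→(19,33)  cross = 18.5·33 − 19·19 = 249.5000; (r_i+r_j)·cross = 37.5·249.5000 = 9356.2500
edge 5: (19,33)→(13.5,38)  cross = 19·38 − 13.5·33 = 276.5000; (r_i+r_j)·cross = 32.5·276.5000 = 8986.2500
edge 6: (13.5,38)→(1.5,35.5)  cross = 13.5·35.5 − 1.5·38 = 422.2500; (r_i+r_j)·cross = 15·422.2500 = 6333.7500
Σcross = 991.5000 → A = |Σcross|/2 = 495.7500 mm²
Σ(r_i+r_j)·cross = 31346.5000 → first moment M = |Σ|/6 = 5224.4167
R_c = M/A = 5224.4167/495.7500 = 10.5384 mm
θ = 94° = 1.640609 rad
V = θ·R_c·A = 1.640609·10.5384·495.7500 = 8571.228 mm³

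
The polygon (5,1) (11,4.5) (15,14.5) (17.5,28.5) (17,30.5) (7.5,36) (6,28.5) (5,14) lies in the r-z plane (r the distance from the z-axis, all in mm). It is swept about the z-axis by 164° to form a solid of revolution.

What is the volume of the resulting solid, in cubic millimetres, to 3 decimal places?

Profile (r,z), 8 vertices: (5,1) (11,4.5) (15,14.5) (17.5,28.5) (17,30.5) (7.5,36) (6,28.5) (5,14)
edge 0: (5,1)→(11,4.5)  cross = 5·4.5 − 11·1 = 11.5000; (r_i+r_j)·cross = 16·11.5000 = 184.0000
edge 1: (11,4.5)→(15,14.5)  cross = 11·14.5 − 15·4.5 = 92.0000; (r_i+r_j)·cross = 26·92.0000 = 2392.0000
edge 2: (15,14.5)→(17.5,28.5)  cross = 15·28.5 − 17.5·14.5 = 173.7500; (r_i+r_j)·cross = 32.5·173.7500 = 5646.8750
edge 3: (17.5,28.5)→(17,30.5)  cross = 17.5·30.5 − 17·28.5 = 49.2500; (r_i+r_j)·cross = 34.5·49.2500 = 1699.1250
edge 4: (17,30.5)→(7.5,36)  cross = 17·36 − 7.5·30.5 = 383.2500; (r_i+r_j)·cross = 24.5·383.2500 = 9389.6250
edge 5: (7.5,36)→(6,28.5)  cross = 7.5·28.5 − 6·36 = -2.2500; (r_i+r_j)·cross = 13.5·-2.2500 = -30.3750
edge 6: (6,28.5)→(5,14)  cross = 6·14 − 5·28.5 = -58.5000; (r_i+r_j)·cross = 11·-58.5000 = -643.5000
edge 7: (5,14)→(5,1)  cross = 5·1 − 5·14 = -65.0000; (r_i+r_j)·cross = 10·-65.0000 = -650.0000
Σcross = 584.0000 → A = |Σcross|/2 = 292.0000 mm²
Σ(r_i+r_j)·cross = 17987.7500 → first moment M = |Σ|/6 = 2997.9583
R_c = M/A = 2997.9583/292.0000 = 10.2670 mm
θ = 164° = 2.862340 rad
V = θ·R_c·A = 2.862340·10.2670·292.0000 = 8581.176 mm³

Volume = 8581.176 mm³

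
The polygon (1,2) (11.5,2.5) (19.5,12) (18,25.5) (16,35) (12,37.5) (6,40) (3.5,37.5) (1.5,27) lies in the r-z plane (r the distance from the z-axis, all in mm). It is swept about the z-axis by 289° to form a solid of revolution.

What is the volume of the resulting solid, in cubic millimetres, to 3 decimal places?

Profile (r,z), 9 vertices: (1,2) (11.5,2.5) (19.5,12) (18,25.5) (16,35) (12,37.5) (6,40) (3.5,37.5) (1.5,27)
edge 0: (1,2)→(11.5,2.5)  cross = 1·2.5 − 11.5·2 = -20.5000; (r_i+r_j)·cross = 12.5·-20.5000 = -256.2500
edge 1: (11.5,2.5)→(19.5,12)  cross = 11.5·12 − 19.5·2.5 = 89.2500; (r_i+r_j)·cross = 31·89.2500 = 2766.7500
edge 2: (19.5,12)→(18,25.5)  cross = 19.5·25.5 − 18·12 = 281.2500; (r_i+r_j)·cross = 37.5·281.2500 = 10546.8750
edge 3: (18,25.5)→(16,35)  cross = 18·35 − 16·25.5 = 222.0000; (r_i+r_j)·cross = 34·222.0000 = 7548.0000
edge 4: (16,35)→(12,37.5)  cross = 16·37.5 − 12·35 = 180.0000; (r_i+r_j)·cross = 28·180.0000 = 5040.0000
edge 5: (12,37.5)→(6,40)  cross = 12·40 − 6·37.5 = 255.0000; (r_i+r_j)·cross = 18·255.0000 = 4590.0000
edge 6: (6,40)→(3.5,37.5)  cross = 6·37.5 − 3.5·40 = 85.0000; (r_i+r_j)·cross = 9.5·85.0000 = 807.5000
edge 7: (3.5,37.5)→(1.5,27)  cross = 3.5·27 − 1.5·37.5 = 38.2500; (r_i+r_j)·cross = 5·38.2500 = 191.2500
edge 8: (1.5,27)→(1,2)  cross = 1.5·2 − 1·27 = -24.0000; (r_i+r_j)·cross = 2.5·-24.0000 = -60.0000
Σcross = 1106.2500 → A = |Σcross|/2 = 553.1250 mm²
Σ(r_i+r_j)·cross = 31174.1250 → first moment M = |Σ|/6 = 5195.6875
R_c = M/A = 5195.6875/553.1250 = 9.3933 mm
θ = 289° = 5.044002 rad
V = θ·R_c·A = 5.044002·9.3933·553.1250 = 26207.056 mm³

Volume = 26207.056 mm³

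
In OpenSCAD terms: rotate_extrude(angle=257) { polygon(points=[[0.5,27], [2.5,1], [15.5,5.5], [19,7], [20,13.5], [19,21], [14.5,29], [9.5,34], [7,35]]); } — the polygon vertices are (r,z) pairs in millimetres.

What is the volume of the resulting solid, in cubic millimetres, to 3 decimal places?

Profile (r,z), 9 vertices: (0.5,27) (2.5,1) (15.5,5.5) (19,7) (20,13.5) (19,21) (14.5,29) (9.5,34) (7,35)
edge 0: (0.5,27)→(2.5,1)  cross = 0.5·1 − 2.5·27 = -67.0000; (r_i+r_j)·cross = 3·-67.0000 = -201.0000
edge 1: (2.5,1)→(15.5,5.5)  cross = 2.5·5.5 − 15.5·1 = -1.7500; (r_i+r_j)·cross = 18·-1.7500 = -31.5000
edge 2: (15.5,5.5)→(19,7)  cross = 15.5·7 − 19·5.5 = 4.0000; (r_i+r_j)·cross = 34.5·4.0000 = 138.0000
edge 3: (19,7)→(20,13.5)  cross = 19·13.5 − 20·7 = 116.5000; (r_i+r_j)·cross = 39·116.5000 = 4543.5000
edge 4: (20,13.5)→(19,21)  cross = 20·21 − 19·13.5 = 163.5000; (r_i+r_j)·cross = 39·163.5000 = 6376.5000
edge 5: (19,21)→(14.5,29)  cross = 19·29 − 14.5·21 = 246.5000; (r_i+r_j)·cross = 33.5·246.5000 = 8257.7500
edge 6: (14.5,29)→(9.5,34)  cross = 14.5·34 − 9.5·29 = 217.5000; (r_i+r_j)·cross = 24·217.5000 = 5220.0000
edge 7: (9.5,34)→(7,35)  cross = 9.5·35 − 7·34 = 94.5000; (r_i+r_j)·cross = 16.5·94.5000 = 1559.2500
edge 8: (7,35)→(0.5,27)  cross = 7·27 − 0.5·35 = 171.5000; (r_i+r_j)·cross = 7.5·171.5000 = 1286.2500
Σcross = 945.2500 → A = |Σcross|/2 = 472.6250 mm²
Σ(r_i+r_j)·cross = 27148.7500 → first moment M = |Σ|/6 = 4524.7917
R_c = M/A = 4524.7917/472.6250 = 9.5737 mm
θ = 257° = 4.485496 rad
V = θ·R_c·A = 4.485496·9.5737·472.6250 = 20295.936 mm³

Volume = 20295.936 mm³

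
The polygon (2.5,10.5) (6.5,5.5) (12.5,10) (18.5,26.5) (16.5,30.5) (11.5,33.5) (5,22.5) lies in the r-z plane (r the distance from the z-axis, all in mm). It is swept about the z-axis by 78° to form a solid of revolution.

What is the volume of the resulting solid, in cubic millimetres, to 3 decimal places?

Profile (r,z), 7 vertices: (2.5,10.5) (6.5,5.5) (12.5,10) (18.5,26.5) (16.5,30.5) (11.5,33.5) (5,22.5)
edge 0: (2.5,10.5)→(6.5,5.5)  cross = 2.5·5.5 − 6.5·10.5 = -54.5000; (r_i+r_j)·cross = 9·-54.5000 = -490.5000
edge 1: (6.5,5.5)→(12.5,10)  cross = 6.5·10 − 12.5·5.5 = -3.7500; (r_i+r_j)·cross = 19·-3.7500 = -71.2500
edge 2: (12.5,10)→(18.5,26.5)  cross = 12.5·26.5 − 18.5·10 = 146.2500; (r_i+r_j)·cross = 31·146.2500 = 4533.7500
edge 3: (18.5,26.5)→(16.5,30.5)  cross = 18.5·30.5 − 16.5·26.5 = 127.0000; (r_i+r_j)·cross = 35·127.0000 = 4445.0000
edge 4: (16.5,30.5)→(11.5,33.5)  cross = 16.5·33.5 − 11.5·30.5 = 202.0000; (r_i+r_j)·cross = 28·202.0000 = 5656.0000
edge 5: (11.5,33.5)→(5,22.5)  cross = 11.5·22.5 − 5·33.5 = 91.2500; (r_i+r_j)·cross = 16.5·91.2500 = 1505.6250
edge 6: (5,22.5)→(2.5,10.5)  cross = 5·10.5 − 2.5·22.5 = -3.7500; (r_i+r_j)·cross = 7.5·-3.7500 = -28.1250
Σcross = 504.5000 → A = |Σcross|/2 = 252.2500 mm²
Σ(r_i+r_j)·cross = 15550.5000 → first moment M = |Σ|/6 = 2591.7500
R_c = M/A = 2591.7500/252.2500 = 10.2745 mm
θ = 78° = 1.361357 rad
V = θ·R_c·A = 1.361357·10.2745·252.2500 = 3528.297 mm³

Volume = 3528.297 mm³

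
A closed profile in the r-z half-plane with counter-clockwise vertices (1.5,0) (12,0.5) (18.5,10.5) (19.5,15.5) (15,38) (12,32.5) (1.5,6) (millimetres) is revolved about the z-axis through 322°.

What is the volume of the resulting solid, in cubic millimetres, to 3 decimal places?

Volume = 23760.840 mm³

Profile (r,z), 7 vertices: (1.5,0) (12,0.5) (18.5,10.5) (19.5,15.5) (15,38) (12,32.5) (1.5,6)
edge 0: (1.5,0)→(12,0.5)  cross = 1.5·0.5 − 12·0 = 0.7500; (r_i+r_j)·cross = 13.5·0.7500 = 10.1250
edge 1: (12,0.5)→(18.5,10.5)  cross = 12·10.5 − 18.5·0.5 = 116.7500; (r_i+r_j)·cross = 30.5·116.7500 = 3560.8750
edge 2: (18.5,10.5)→(19.5,15.5)  cross = 18.5·15.5 − 19.5·10.5 = 82.0000; (r_i+r_j)·cross = 38·82.0000 = 3116.0000
edge 3: (19.5,15.5)→(15,38)  cross = 19.5·38 − 15·15.5 = 508.5000; (r_i+r_j)·cross = 34.5·508.5000 = 17543.2500
edge 4: (15,38)→(12,32.5)  cross = 15·32.5 − 12·38 = 31.5000; (r_i+r_j)·cross = 27·31.5000 = 850.5000
edge 5: (12,32.5)→(1.5,6)  cross = 12·6 − 1.5·32.5 = 23.2500; (r_i+r_j)·cross = 13.5·23.2500 = 313.8750
edge 6: (1.5,6)→(1.5,0)  cross = 1.5·0 − 1.5·6 = -9.0000; (r_i+r_j)·cross = 3·-9.0000 = -27.0000
Σcross = 753.7500 → A = |Σcross|/2 = 376.8750 mm²
Σ(r_i+r_j)·cross = 25367.6250 → first moment M = |Σ|/6 = 4227.9375
R_c = M/A = 4227.9375/376.8750 = 11.2184 mm
θ = 322° = 5.619960 rad
V = θ·R_c·A = 5.619960·11.2184·376.8750 = 23760.840 mm³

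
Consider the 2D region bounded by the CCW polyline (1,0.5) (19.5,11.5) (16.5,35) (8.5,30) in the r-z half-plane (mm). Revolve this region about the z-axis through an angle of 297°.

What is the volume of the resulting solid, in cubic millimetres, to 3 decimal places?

Volume = 19410.743 mm³

Profile (r,z), 4 vertices: (1,0.5) (19.5,11.5) (16.5,35) (8.5,30)
edge 0: (1,0.5)→(19.5,11.5)  cross = 1·11.5 − 19.5·0.5 = 1.7500; (r_i+r_j)·cross = 20.5·1.7500 = 35.8750
edge 1: (19.5,11.5)→(16.5,35)  cross = 19.5·35 − 16.5·11.5 = 492.7500; (r_i+r_j)·cross = 36·492.7500 = 17739.0000
edge 2: (16.5,35)→(8.5,30)  cross = 16.5·30 − 8.5·35 = 197.5000; (r_i+r_j)·cross = 25·197.5000 = 4937.5000
edge 3: (8.5,30)→(1,0.5)  cross = 8.5·0.5 − 1·30 = -25.7500; (r_i+r_j)·cross = 9.5·-25.7500 = -244.6250
Σcross = 666.2500 → A = |Σcross|/2 = 333.1250 mm²
Σ(r_i+r_j)·cross = 22467.7500 → first moment M = |Σ|/6 = 3744.6250
R_c = M/A = 3744.6250/333.1250 = 11.2409 mm
θ = 297° = 5.183628 rad
V = θ·R_c·A = 5.183628·11.2409·333.1250 = 19410.743 mm³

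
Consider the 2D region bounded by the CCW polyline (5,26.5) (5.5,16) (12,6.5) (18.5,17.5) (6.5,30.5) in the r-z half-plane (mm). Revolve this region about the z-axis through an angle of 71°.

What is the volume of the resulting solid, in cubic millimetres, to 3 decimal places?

Volume = 2230.995 mm³

Profile (r,z), 5 vertices: (5,26.5) (5.5,16) (12,6.5) (18.5,17.5) (6.5,30.5)
edge 0: (5,26.5)→(5.5,16)  cross = 5·16 − 5.5·26.5 = -65.7500; (r_i+r_j)·cross = 10.5·-65.7500 = -690.3750
edge 1: (5.5,16)→(12,6.5)  cross = 5.5·6.5 − 12·16 = -156.2500; (r_i+r_j)·cross = 17.5·-156.2500 = -2734.3750
edge 2: (12,6.5)→(18.5,17.5)  cross = 12·17.5 − 18.5·6.5 = 89.7500; (r_i+r_j)·cross = 30.5·89.7500 = 2737.3750
edge 3: (18.5,17.5)→(6.5,30.5)  cross = 18.5·30.5 − 6.5·17.5 = 450.5000; (r_i+r_j)·cross = 25·450.5000 = 11262.5000
edge 4: (6.5,30.5)→(5,26.5)  cross = 6.5·26.5 − 5·30.5 = 19.7500; (r_i+r_j)·cross = 11.5·19.7500 = 227.1250
Σcross = 338.0000 → A = |Σcross|/2 = 169.0000 mm²
Σ(r_i+r_j)·cross = 10802.2500 → first moment M = |Σ|/6 = 1800.3750
R_c = M/A = 1800.3750/169.0000 = 10.6531 mm
θ = 71° = 1.239184 rad
V = θ·R_c·A = 1.239184·10.6531·169.0000 = 2230.995 mm³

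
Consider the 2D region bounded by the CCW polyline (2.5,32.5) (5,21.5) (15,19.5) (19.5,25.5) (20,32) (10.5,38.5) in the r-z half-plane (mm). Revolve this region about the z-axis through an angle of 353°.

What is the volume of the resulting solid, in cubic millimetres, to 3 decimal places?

Volume = 16107.967 mm³

Profile (r,z), 6 vertices: (2.5,32.5) (5,21.5) (15,19.5) (19.5,25.5) (20,32) (10.5,38.5)
edge 0: (2.5,32.5)→(5,21.5)  cross = 2.5·21.5 − 5·32.5 = -108.7500; (r_i+r_j)·cross = 7.5·-108.7500 = -815.6250
edge 1: (5,21.5)→(15,19.5)  cross = 5·19.5 − 15·21.5 = -225.0000; (r_i+r_j)·cross = 20·-225.0000 = -4500.0000
edge 2: (15,19.5)→(19.5,25.5)  cross = 15·25.5 − 19.5·19.5 = 2.2500; (r_i+r_j)·cross = 34.5·2.2500 = 77.6250
edge 3: (19.5,25.5)→(20,32)  cross = 19.5·32 − 20·25.5 = 114.0000; (r_i+r_j)·cross = 39.5·114.0000 = 4503.0000
edge 4: (20,32)→(10.5,38.5)  cross = 20·38.5 − 10.5·32 = 434.0000; (r_i+r_j)·cross = 30.5·434.0000 = 13237.0000
edge 5: (10.5,38.5)→(2.5,32.5)  cross = 10.5·32.5 − 2.5·38.5 = 245.0000; (r_i+r_j)·cross = 13·245.0000 = 3185.0000
Σcross = 461.5000 → A = |Σcross|/2 = 230.7500 mm²
Σ(r_i+r_j)·cross = 15687.0000 → first moment M = |Σ|/6 = 2614.5000
R_c = M/A = 2614.5000/230.7500 = 11.3304 mm
θ = 353° = 6.161012 rad
V = θ·R_c·A = 6.161012·11.3304·230.7500 = 16107.967 mm³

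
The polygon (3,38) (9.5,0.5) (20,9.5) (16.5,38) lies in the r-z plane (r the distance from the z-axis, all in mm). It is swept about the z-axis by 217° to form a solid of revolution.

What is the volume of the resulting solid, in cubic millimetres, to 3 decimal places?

Volume = 18871.017 mm³

Profile (r,z), 4 vertices: (3,38) (9.5,0.5) (20,9.5) (16.5,38)
edge 0: (3,38)→(9.5,0.5)  cross = 3·0.5 − 9.5·38 = -359.5000; (r_i+r_j)·cross = 12.5·-359.5000 = -4493.7500
edge 1: (9.5,0.5)→(20,9.5)  cross = 9.5·9.5 − 20·0.5 = 80.2500; (r_i+r_j)·cross = 29.5·80.2500 = 2367.3750
edge 2: (20,9.5)→(16.5,38)  cross = 20·38 − 16.5·9.5 = 603.2500; (r_i+r_j)·cross = 36.5·603.2500 = 22018.6250
edge 3: (16.5,38)→(3,38)  cross = 16.5·38 − 3·38 = 513.0000; (r_i+r_j)·cross = 19.5·513.0000 = 10003.5000
Σcross = 837.0000 → A = |Σcross|/2 = 418.5000 mm²
Σ(r_i+r_j)·cross = 29895.7500 → first moment M = |Σ|/6 = 4982.6250
R_c = M/A = 4982.6250/418.5000 = 11.9059 mm
θ = 217° = 3.787364 rad
V = θ·R_c·A = 3.787364·11.9059·418.5000 = 18871.017 mm³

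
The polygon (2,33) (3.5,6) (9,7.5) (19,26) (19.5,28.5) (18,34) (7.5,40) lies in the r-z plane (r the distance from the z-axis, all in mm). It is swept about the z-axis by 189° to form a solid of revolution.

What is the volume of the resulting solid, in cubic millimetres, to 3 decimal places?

Volume = 12121.452 mm³

Profile (r,z), 7 vertices: (2,33) (3.5,6) (9,7.5) (19,26) (19.5,28.5) (18,34) (7.5,40)
edge 0: (2,33)→(3.5,6)  cross = 2·6 − 3.5·33 = -103.5000; (r_i+r_j)·cross = 5.5·-103.5000 = -569.2500
edge 1: (3.5,6)→(9,7.5)  cross = 3.5·7.5 − 9·6 = -27.7500; (r_i+r_j)·cross = 12.5·-27.7500 = -346.8750
edge 2: (9,7.5)→(19,26)  cross = 9·26 − 19·7.5 = 91.5000; (r_i+r_j)·cross = 28·91.5000 = 2562.0000
edge 3: (19,26)→(19.5,28.5)  cross = 19·28.5 − 19.5·26 = 34.5000; (r_i+r_j)·cross = 38.5·34.5000 = 1328.2500
edge 4: (19.5,28.5)→(18,34)  cross = 19.5·34 − 18·28.5 = 150.0000; (r_i+r_j)·cross = 37.5·150.0000 = 5625.0000
edge 5: (18,34)→(7.5,40)  cross = 18·40 − 7.5·34 = 465.0000; (r_i+r_j)·cross = 25.5·465.0000 = 11857.5000
edge 6: (7.5,40)→(2,33)  cross = 7.5·33 − 2·40 = 167.5000; (r_i+r_j)·cross = 9.5·167.5000 = 1591.2500
Σcross = 777.2500 → A = |Σcross|/2 = 388.6250 mm²
Σ(r_i+r_j)·cross = 22047.8750 → first moment M = |Σ|/6 = 3674.6458
R_c = M/A = 3674.6458/388.6250 = 9.4555 mm
θ = 189° = 3.298672 rad
V = θ·R_c·A = 3.298672·9.4555·388.6250 = 12121.452 mm³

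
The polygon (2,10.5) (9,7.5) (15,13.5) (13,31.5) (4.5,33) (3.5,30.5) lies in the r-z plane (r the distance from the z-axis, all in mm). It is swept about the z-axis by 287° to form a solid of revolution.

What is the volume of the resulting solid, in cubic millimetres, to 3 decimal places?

Profile (r,z), 6 vertices: (2,10.5) (9,7.5) (15,13.5) (13,31.5) (4.5,33) (3.5,30.5)
edge 0: (2,10.5)→(9,7.5)  cross = 2·7.5 − 9·10.5 = -79.5000; (r_i+r_j)·cross = 11·-79.5000 = -874.5000
edge 1: (9,7.5)→(15,13.5)  cross = 9·13.5 − 15·7.5 = 9.0000; (r_i+r_j)·cross = 24·9.0000 = 216.0000
edge 2: (15,13.5)→(13,31.5)  cross = 15·31.5 − 13·13.5 = 297.0000; (r_i+r_j)·cross = 28·297.0000 = 8316.0000
edge 3: (13,31.5)→(4.5,33)  cross = 13·33 − 4.5·31.5 = 287.2500; (r_i+r_j)·cross = 17.5·287.2500 = 5026.8750
edge 4: (4.5,33)→(3.5,30.5)  cross = 4.5·30.5 − 3.5·33 = 21.7500; (r_i+r_j)·cross = 8·21.7500 = 174.0000
edge 5: (3.5,30.5)→(2,10.5)  cross = 3.5·10.5 − 2·30.5 = -24.2500; (r_i+r_j)·cross = 5.5·-24.2500 = -133.3750
Σcross = 511.2500 → A = |Σcross|/2 = 255.6250 mm²
Σ(r_i+r_j)·cross = 12725.0000 → first moment M = |Σ|/6 = 2120.8333
R_c = M/A = 2120.8333/255.6250 = 8.2967 mm
θ = 287° = 5.009095 rad
V = θ·R_c·A = 5.009095·8.2967·255.6250 = 10623.456 mm³

Volume = 10623.456 mm³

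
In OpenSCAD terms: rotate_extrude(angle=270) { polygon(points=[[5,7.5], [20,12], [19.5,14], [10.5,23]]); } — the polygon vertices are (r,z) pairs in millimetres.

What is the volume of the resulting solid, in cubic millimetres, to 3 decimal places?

Profile (r,z), 4 vertices: (5,7.5) (20,12) (19.5,14) (10.5,23)
edge 0: (5,7.5)→(20,12)  cross = 5·12 − 20·7.5 = -90.0000; (r_i+r_j)·cross = 25·-90.0000 = -2250.0000
edge 1: (20,12)→(19.5,14)  cross = 20·14 − 19.5·12 = 46.0000; (r_i+r_j)·cross = 39.5·46.0000 = 1817.0000
edge 2: (19.5,14)→(10.5,23)  cross = 19.5·23 − 10.5·14 = 301.5000; (r_i+r_j)·cross = 30·301.5000 = 9045.0000
edge 3: (10.5,23)→(5,7.5)  cross = 10.5·7.5 − 5·23 = -36.2500; (r_i+r_j)·cross = 15.5·-36.2500 = -561.8750
Σcross = 221.2500 → A = |Σcross|/2 = 110.6250 mm²
Σ(r_i+r_j)·cross = 8050.1250 → first moment M = |Σ|/6 = 1341.6875
R_c = M/A = 1341.6875/110.6250 = 12.1282 mm
θ = 270° = 4.712389 rad
V = θ·R_c·A = 4.712389·12.1282·110.6250 = 6322.553 mm³

Volume = 6322.553 mm³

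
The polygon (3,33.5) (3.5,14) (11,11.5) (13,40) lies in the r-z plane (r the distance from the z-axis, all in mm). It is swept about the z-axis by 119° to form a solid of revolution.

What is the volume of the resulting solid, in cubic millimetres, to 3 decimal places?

Volume = 3420.550 mm³

Profile (r,z), 4 vertices: (3,33.5) (3.5,14) (11,11.5) (13,40)
edge 0: (3,33.5)→(3.5,14)  cross = 3·14 − 3.5·33.5 = -75.2500; (r_i+r_j)·cross = 6.5·-75.2500 = -489.1250
edge 1: (3.5,14)→(11,11.5)  cross = 3.5·11.5 − 11·14 = -113.7500; (r_i+r_j)·cross = 14.5·-113.7500 = -1649.3750
edge 2: (11,11.5)→(13,40)  cross = 11·40 − 13·11.5 = 290.5000; (r_i+r_j)·cross = 24·290.5000 = 6972.0000
edge 3: (13,40)→(3,33.5)  cross = 13·33.5 − 3·40 = 315.5000; (r_i+r_j)·cross = 16·315.5000 = 5048.0000
Σcross = 417.0000 → A = |Σcross|/2 = 208.5000 mm²
Σ(r_i+r_j)·cross = 9881.5000 → first moment M = |Σ|/6 = 1646.9167
R_c = M/A = 1646.9167/208.5000 = 7.8989 mm
θ = 119° = 2.076942 rad
V = θ·R_c·A = 2.076942·7.8989·208.5000 = 3420.550 mm³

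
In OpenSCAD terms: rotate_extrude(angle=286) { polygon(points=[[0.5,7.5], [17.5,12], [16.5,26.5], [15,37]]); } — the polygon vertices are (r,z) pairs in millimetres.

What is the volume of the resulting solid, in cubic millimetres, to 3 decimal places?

Volume = 12435.427 mm³

Profile (r,z), 4 vertices: (0.5,7.5) (17.5,12) (16.5,26.5) (15,37)
edge 0: (0.5,7.5)→(17.5,12)  cross = 0.5·12 − 17.5·7.5 = -125.2500; (r_i+r_j)·cross = 18·-125.2500 = -2254.5000
edge 1: (17.5,12)→(16.5,26.5)  cross = 17.5·26.5 − 16.5·12 = 265.7500; (r_i+r_j)·cross = 34·265.7500 = 9035.5000
edge 2: (16.5,26.5)→(15,37)  cross = 16.5·37 − 15·26.5 = 213.0000; (r_i+r_j)·cross = 31.5·213.0000 = 6709.5000
edge 3: (15,37)→(0.5,7.5)  cross = 15·7.5 − 0.5·37 = 94.0000; (r_i+r_j)·cross = 15.5·94.0000 = 1457.0000
Σcross = 447.5000 → A = |Σcross|/2 = 223.7500 mm²
Σ(r_i+r_j)·cross = 14947.5000 → first moment M = |Σ|/6 = 2491.2500
R_c = M/A = 2491.2500/223.7500 = 11.1341 mm
θ = 286° = 4.991642 rad
V = θ·R_c·A = 4.991642·11.1341·223.7500 = 12435.427 mm³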